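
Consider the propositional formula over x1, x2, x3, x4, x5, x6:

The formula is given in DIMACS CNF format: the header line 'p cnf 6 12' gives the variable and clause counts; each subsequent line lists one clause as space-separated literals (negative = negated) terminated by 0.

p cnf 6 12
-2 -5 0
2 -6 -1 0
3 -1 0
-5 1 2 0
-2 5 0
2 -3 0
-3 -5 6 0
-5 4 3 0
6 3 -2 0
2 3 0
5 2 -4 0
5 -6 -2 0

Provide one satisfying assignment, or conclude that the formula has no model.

Case x2 = False:
The clause (¬x3) is unit, so x3 = False.
Now (x3) is unsatisfied and unit — conflict.
Backtrack on x2: now try x2 = True.
The clause (¬x5) is unit, so x5 = False.
Now (x5) is unsatisfied and unit — conflict.
Both values of x2 lead to a conflict.

UNSATISFIABLE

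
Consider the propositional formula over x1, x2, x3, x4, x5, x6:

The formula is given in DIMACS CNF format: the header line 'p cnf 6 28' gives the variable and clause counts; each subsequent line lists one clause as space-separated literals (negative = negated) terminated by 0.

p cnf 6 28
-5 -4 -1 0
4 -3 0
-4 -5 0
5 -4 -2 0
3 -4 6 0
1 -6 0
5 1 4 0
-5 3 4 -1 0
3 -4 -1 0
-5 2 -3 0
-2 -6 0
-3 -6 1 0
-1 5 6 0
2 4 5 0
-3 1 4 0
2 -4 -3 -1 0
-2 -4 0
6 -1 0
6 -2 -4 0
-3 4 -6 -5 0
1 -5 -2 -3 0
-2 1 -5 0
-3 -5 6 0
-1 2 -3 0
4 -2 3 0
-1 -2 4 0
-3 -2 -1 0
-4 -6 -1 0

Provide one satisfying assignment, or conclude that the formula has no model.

x1=False,  x2=False,  x3=False,  x4=False,  x5=True,  x6=False

Try x4 = False.
From the singleton clause (¬x3), x3 = False.
From the singleton clause (¬x2), x2 = False.
From the singleton clause (x5), x5 = True.
From the singleton clause (¬x1), x1 = False.
From the singleton clause (¬x6), x6 = False.
Every clause now holds.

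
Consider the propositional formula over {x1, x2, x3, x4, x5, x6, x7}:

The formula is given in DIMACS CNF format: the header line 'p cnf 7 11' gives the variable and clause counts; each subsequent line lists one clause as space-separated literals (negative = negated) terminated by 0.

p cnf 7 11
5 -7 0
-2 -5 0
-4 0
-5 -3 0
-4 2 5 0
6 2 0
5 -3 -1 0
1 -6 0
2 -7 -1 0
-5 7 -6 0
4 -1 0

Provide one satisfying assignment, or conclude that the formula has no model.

The clause (¬x4) is unit, so x4 = False.
The clause (¬x1) is unit, so x1 = False.
The clause (¬x6) is unit, so x6 = False.
The clause (x2) is unit, so x2 = True.
The clause (¬x5) is unit, so x5 = False.
The clause (¬x7) is unit, so x7 = False.
No clause remains; x3 is free.

x1 ↦ False, x2 ↦ True, x3 ↦ True, x4 ↦ False, x5 ↦ False, x6 ↦ False, x7 ↦ False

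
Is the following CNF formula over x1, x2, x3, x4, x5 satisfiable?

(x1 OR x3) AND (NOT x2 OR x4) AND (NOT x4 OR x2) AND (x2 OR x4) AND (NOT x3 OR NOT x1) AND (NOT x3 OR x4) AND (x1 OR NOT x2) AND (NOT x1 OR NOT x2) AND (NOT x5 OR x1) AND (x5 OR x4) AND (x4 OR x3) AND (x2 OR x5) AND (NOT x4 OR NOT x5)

Branch on x1: set x1 = true.
Unit clause (NOT x3) forces x3 = false.
Unit clause (NOT x2) forces x2 = false.
Unit clause (NOT x4) forces x4 = false.
But (x4) is also a unit clause — contradiction.
That branch fails; take x1 = false instead.
Unit clause (x3) forces x3 = true.
Unit clause (x4) forces x4 = true.
Unit clause (x2) forces x2 = true.
But (NOT x2) is also a unit clause — contradiction.
Neither x1 = true nor x1 = false works.
No assignment satisfies every clause.

No, unsatisfiable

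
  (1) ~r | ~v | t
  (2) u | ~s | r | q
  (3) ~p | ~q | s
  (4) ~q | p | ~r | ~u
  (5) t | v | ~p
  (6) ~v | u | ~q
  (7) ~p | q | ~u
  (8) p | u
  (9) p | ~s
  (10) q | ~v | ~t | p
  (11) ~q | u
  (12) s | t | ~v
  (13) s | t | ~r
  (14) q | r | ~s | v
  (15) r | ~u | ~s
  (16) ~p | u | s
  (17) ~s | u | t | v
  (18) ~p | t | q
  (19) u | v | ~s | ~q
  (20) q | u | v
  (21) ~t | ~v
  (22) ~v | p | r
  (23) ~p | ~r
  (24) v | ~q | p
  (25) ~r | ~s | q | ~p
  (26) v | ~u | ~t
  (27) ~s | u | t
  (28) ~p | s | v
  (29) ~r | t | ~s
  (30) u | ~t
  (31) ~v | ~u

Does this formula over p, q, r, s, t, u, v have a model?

Yes, satisfiable

Try p = 0.
From the singleton clause (u), u = 1.
From the singleton clause (~s), s = 0.
From the singleton clause (~v), v = 0.
From the singleton clause (~q), q = 0.
From the singleton clause (~t), t = 0.
From the singleton clause (~r), r = 0.
Every clause now holds.
A satisfying assignment: p=0,  q=0,  r=0,  s=0,  t=0,  u=1,  v=0.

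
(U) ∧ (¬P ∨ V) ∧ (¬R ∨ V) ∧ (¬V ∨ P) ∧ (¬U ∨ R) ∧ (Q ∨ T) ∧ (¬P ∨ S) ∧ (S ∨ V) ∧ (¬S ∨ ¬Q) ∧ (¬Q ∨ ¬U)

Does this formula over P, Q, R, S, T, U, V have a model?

The clause (U) is unit, so U = True.
The clause (R) is unit, so R = True.
The clause (V) is unit, so V = True.
The clause (P) is unit, so P = True.
The clause (S) is unit, so S = True.
The clause (¬Q) is unit, so Q = False.
The clause (T) is unit, so T = True.
This assignment satisfies each clause.
A satisfying assignment: P: True; Q: False; R: True; S: True; T: True; U: True; V: True.

Yes, satisfiable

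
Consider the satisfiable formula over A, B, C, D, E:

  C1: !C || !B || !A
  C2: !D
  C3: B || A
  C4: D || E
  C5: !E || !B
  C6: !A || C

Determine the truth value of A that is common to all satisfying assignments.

Suppose A = false.
Unit clause (!D) forces D = false.
Unit clause (B) forces B = true.
Unit clause (E) forces E = true.
Now (!E) is unsatisfied and unit — conflict.
So every satisfying assignment has A = True.

True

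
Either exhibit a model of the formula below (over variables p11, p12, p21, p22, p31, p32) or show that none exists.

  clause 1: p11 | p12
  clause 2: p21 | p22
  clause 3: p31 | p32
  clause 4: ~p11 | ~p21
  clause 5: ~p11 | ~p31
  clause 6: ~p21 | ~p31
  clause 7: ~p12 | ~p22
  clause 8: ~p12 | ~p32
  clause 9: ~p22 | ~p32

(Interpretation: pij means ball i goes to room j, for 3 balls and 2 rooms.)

UNSATISFIABLE

Case p11 = 1:
The clause (~p21) is unit, so p21 = 0.
The clause (p22) is unit, so p22 = 1.
The clause (~p31) is unit, so p31 = 0.
The clause (p32) is unit, so p32 = 1.
That conflicts with the unit clause (~p32).
Undo p11 and try p11 = 0.
The clause (p12) is unit, so p12 = 1.
The clause (~p22) is unit, so p22 = 0.
The clause (p21) is unit, so p21 = 1.
The clause (~p31) is unit, so p31 = 0.
The clause (p32) is unit, so p32 = 1.
That conflicts with the unit clause (~p32).
Neither p11 = 1 nor p11 = 0 works.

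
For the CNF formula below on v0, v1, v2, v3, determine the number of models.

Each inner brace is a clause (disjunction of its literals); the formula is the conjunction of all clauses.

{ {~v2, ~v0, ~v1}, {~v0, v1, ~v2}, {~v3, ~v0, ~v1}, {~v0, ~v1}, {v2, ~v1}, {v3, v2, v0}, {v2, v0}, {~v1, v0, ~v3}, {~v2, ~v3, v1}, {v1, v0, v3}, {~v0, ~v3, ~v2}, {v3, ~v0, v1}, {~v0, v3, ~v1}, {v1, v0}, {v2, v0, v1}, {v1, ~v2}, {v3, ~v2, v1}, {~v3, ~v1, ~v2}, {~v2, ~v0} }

2

There are 2^4 = 16 truth assignments over (v0, v1, v2, v3).
Split on v3. With v3 = 1, the clauses containing v3 are satisfied and ~v3 drops from the rest; 1 of the 2^3 = 8 assignments to the other variables satisfy what remains.
With v3 = 0, by the same count on the reduced clause set, 1 assignment works.
(One model: v0=F, v1=T, v2=T, v3=F.)
Total: 1 + 1 = 2.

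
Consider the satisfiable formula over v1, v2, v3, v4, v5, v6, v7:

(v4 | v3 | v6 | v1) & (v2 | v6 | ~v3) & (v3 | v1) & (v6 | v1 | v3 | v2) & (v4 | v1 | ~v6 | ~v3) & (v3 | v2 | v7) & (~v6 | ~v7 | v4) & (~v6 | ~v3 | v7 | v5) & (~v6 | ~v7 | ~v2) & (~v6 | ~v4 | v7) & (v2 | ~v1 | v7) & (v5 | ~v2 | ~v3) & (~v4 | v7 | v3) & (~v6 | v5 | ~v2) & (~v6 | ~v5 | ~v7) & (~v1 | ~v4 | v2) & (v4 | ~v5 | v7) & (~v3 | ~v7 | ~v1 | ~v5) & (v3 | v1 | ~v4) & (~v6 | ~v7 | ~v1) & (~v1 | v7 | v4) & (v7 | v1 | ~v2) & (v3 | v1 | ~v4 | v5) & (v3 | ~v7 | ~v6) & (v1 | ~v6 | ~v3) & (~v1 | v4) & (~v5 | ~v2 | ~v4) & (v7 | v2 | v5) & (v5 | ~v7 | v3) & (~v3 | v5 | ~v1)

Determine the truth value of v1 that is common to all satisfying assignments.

False

Suppose v1 = 1.
(v4) alone gives v4 = 1.
(v2) alone gives v2 = 1.
(~v5) alone gives v5 = 0.
(~v3) alone gives v3 = 0.
(v7) alone gives v7 = 1.
That conflicts with the unit clause (~v7).
So every satisfying assignment has v1 = False.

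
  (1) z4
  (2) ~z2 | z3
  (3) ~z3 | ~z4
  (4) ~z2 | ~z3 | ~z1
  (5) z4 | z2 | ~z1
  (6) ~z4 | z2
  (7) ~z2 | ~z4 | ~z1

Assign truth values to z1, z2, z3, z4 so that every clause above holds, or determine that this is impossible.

The clause (z4) is unit, so z4 = 1.
The clause (~z3) is unit, so z3 = 0.
The clause (~z2) is unit, so z2 = 0.
But (z2) is also a unit clause — contradiction.

UNSATISFIABLE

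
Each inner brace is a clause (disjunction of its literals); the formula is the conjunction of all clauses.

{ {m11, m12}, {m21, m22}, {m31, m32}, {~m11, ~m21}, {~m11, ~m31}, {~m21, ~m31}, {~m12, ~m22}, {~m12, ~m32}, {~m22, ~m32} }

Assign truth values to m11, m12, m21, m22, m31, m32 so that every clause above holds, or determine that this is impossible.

Case m11 = 1:
Unit clause (~m21) forces m21 = 0.
Unit clause (m22) forces m22 = 1.
Unit clause (~m31) forces m31 = 0.
Unit clause (m32) forces m32 = 1.
But (~m32) is also a unit clause — contradiction.
So m11 must be the other value — set m11 = 0.
Unit clause (m12) forces m12 = 1.
Unit clause (~m22) forces m22 = 0.
Unit clause (m21) forces m21 = 1.
Unit clause (~m31) forces m31 = 0.
Unit clause (m32) forces m32 = 1.
But (~m32) is also a unit clause — contradiction.
Either choice for m11 ends in contradiction.

UNSATISFIABLE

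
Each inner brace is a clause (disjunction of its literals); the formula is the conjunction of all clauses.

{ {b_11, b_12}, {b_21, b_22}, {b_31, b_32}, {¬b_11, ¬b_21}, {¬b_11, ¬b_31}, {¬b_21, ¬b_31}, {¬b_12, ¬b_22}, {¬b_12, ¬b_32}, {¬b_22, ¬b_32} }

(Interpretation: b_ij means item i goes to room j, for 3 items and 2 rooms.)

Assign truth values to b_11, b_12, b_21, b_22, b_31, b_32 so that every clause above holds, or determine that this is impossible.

UNSATISFIABLE

Suppose b_11 = True.
Unit clause (¬b_21) forces b_21 = False.
Unit clause (b_22) forces b_22 = True.
Unit clause (¬b_31) forces b_31 = False.
Unit clause (b_32) forces b_32 = True.
But (¬b_32) is also a unit clause — contradiction.
So b_11 must be the other value — set b_11 = False.
Unit clause (b_12) forces b_12 = True.
Unit clause (¬b_22) forces b_22 = False.
Unit clause (b_21) forces b_21 = True.
Unit clause (¬b_31) forces b_31 = False.
Unit clause (b_32) forces b_32 = True.
But (¬b_32) is also a unit clause — contradiction.
Neither b_11 = True nor b_11 = False works.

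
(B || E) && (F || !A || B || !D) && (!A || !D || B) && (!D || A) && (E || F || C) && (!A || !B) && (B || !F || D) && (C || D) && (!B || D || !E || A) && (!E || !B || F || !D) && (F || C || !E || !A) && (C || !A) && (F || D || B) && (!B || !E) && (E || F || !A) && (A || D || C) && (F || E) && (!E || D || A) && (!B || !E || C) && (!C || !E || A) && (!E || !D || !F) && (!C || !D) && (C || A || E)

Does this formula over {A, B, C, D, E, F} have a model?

Suppose B = true.
The clause (!A) is unit, so A = false.
The clause (!D) is unit, so D = false.
The clause (C) is unit, so C = true.
The clause (!E) is unit, so E = false.
The clause (F) is unit, so F = true.
Every clause now holds.
A satisfying assignment: A: false, B: true, C: true, D: false, E: false, F: true.

Yes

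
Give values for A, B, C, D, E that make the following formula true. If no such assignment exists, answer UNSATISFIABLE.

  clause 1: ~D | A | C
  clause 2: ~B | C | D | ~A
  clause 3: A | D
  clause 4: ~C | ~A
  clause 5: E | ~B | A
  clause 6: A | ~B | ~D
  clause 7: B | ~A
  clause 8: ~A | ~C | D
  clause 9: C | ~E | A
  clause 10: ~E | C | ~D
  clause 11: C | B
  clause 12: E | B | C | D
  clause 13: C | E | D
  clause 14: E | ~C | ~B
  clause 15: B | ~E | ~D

A=0,  B=0,  C=1,  D=1,  E=0

Suppose A = 0.
(D) alone gives D = 1.
(C) alone gives C = 1.
(~B) alone gives B = 0.
(~E) alone gives E = 0.
Every clause now holds.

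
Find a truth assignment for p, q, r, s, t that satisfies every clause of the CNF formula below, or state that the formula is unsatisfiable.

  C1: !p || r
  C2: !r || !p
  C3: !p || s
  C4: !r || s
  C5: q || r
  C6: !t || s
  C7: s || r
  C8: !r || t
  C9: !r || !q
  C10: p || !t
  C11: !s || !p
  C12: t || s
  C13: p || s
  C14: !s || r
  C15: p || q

UNSATISFIABLE

Branch on p: set p = false.
(!t) alone gives t = false.
(!r) alone gives r = false.
(q) alone gives q = true.
(s) alone gives s = true.
That conflicts with the unit clause (!s).
That branch fails; take p = true instead.
(r) alone gives r = true.
That conflicts with the unit clause (!r).
Neither p = true nor p = false works.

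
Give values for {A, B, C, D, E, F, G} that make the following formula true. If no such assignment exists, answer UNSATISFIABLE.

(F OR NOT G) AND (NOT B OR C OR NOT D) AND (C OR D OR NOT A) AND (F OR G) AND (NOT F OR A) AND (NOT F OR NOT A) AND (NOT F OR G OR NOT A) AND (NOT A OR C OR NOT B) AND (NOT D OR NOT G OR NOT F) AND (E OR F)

Try F = true.
Unit clause (A) forces A = true.
Now (NOT A) is unsatisfied and unit — conflict.
So F must be the other value — set F = false.
Unit clause (NOT G) forces G = false.
Now (G) is unsatisfied and unit — conflict.
Neither F = true nor F = false works.

UNSATISFIABLE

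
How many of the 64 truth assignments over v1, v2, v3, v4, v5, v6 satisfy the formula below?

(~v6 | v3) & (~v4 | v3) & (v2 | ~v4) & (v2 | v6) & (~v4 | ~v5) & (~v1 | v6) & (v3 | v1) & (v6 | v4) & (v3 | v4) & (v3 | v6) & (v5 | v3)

There are 2^6 = 64 truth assignments over (v1, v2, v3, v4, v5, v6).
Split on v4. With v4 = 1, the clauses containing v4 are satisfied and ~v4 drops from the rest; 3 of the 2^5 = 32 assignments to the other variables satisfy what remains.
With v4 = 0, by the same count on the reduced clause set, 8 assignments work.
(One model: v1=F, v2=F, v3=T, v4=F, v5=F, v6=T.)
Total: 3 + 8 = 11.

11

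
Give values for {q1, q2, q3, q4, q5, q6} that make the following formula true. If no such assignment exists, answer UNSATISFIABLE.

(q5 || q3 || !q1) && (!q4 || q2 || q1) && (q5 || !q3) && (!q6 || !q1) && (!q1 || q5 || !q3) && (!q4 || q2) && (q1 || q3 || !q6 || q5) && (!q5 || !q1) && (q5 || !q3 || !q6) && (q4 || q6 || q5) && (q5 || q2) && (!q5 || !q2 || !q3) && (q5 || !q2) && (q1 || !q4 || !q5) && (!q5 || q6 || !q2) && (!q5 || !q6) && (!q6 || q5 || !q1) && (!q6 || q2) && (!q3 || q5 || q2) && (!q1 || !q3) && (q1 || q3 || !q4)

Branch on q5: set q5 = true.
The clause (!q1) is unit, so q1 = false.
The clause (!q4) is unit, so q4 = false.
The clause (!q6) is unit, so q6 = false.
The clause (!q2) is unit, so q2 = false.
No clause remains; q3 is free.

q1 ↦ false, q2 ↦ false, q3 ↦ true, q4 ↦ false, q5 ↦ true, q6 ↦ false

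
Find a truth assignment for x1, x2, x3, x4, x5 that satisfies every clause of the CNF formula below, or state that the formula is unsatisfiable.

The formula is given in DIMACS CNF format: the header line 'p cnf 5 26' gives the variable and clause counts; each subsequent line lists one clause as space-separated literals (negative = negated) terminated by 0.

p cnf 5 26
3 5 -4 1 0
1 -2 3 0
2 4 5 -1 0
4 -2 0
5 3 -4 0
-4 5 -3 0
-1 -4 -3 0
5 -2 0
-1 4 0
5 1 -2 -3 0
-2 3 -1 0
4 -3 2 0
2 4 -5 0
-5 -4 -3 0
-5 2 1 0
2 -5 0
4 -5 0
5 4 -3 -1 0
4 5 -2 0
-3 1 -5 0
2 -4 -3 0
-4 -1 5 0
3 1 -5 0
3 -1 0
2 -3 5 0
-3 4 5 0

x1: False; x2: False; x3: False; x4: False; x5: False

Branch on x4: set x4 = False.
From the singleton clause (¬x2), x2 = False.
From the singleton clause (¬x1), x1 = False.
From the singleton clause (¬x3), x3 = False.
From the singleton clause (¬x5), x5 = False.
This assignment satisfies each clause.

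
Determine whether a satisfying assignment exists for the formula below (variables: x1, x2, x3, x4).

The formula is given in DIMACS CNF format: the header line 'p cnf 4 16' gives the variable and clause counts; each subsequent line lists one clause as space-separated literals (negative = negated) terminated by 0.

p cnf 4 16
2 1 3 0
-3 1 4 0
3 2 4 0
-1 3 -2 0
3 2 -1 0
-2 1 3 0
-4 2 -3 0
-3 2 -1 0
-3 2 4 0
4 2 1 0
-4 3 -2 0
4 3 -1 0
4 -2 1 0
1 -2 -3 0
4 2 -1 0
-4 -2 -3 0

Branch on x2: set x2 = True.
Branch on x1: set x1 = True.
(x3) alone gives x3 = True.
(¬x4) alone gives x4 = False.
Every clause now holds.
A satisfying assignment: x1=True, x2=True, x3=True, x4=False.

Satisfiable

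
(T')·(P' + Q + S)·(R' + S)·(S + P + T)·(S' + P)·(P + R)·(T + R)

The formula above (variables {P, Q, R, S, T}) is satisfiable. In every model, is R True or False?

Suppose R = 0.
From the singleton clause (T'), T = 0.
Now (T) is unsatisfied and unit — conflict.
So every satisfying assignment has R = True.

True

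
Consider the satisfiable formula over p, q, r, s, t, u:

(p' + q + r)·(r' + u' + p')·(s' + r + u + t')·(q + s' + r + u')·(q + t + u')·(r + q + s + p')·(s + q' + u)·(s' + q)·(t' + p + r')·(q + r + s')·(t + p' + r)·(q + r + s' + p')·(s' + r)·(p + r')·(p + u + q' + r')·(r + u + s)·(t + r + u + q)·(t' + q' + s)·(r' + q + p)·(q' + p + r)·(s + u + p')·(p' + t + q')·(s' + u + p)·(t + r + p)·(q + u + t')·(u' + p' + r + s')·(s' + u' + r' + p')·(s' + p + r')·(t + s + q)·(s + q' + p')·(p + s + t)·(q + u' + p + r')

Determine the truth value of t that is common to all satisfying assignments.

True

Suppose t = 0.
Suppose q = 1.
From the singleton clause (p'), p = 0.
From the singleton clause (r'), r = 0.
That conflicts with the unit clause (r).
So q must be the other value — set q = 0.
From the singleton clause (u'), u = 0.
From the singleton clause (s'), s = 0.
That conflicts with the unit clause (s).
Both values of q lead to a conflict.
So every satisfying assignment has t = True.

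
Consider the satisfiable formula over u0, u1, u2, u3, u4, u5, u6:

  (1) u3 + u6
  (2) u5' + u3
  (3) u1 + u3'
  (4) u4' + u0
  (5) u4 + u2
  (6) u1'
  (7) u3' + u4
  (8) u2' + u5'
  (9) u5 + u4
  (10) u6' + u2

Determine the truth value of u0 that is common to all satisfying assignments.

Suppose u0 = 0.
The clause (u4') is unit, so u4 = 0.
The clause (u2) is unit, so u2 = 1.
The clause (u1') is unit, so u1 = 0.
The clause (u3') is unit, so u3 = 0.
The clause (u6) is unit, so u6 = 1.
The clause (u5') is unit, so u5 = 0.
That conflicts with the unit clause (u5).
So every satisfying assignment has u0 = True.

True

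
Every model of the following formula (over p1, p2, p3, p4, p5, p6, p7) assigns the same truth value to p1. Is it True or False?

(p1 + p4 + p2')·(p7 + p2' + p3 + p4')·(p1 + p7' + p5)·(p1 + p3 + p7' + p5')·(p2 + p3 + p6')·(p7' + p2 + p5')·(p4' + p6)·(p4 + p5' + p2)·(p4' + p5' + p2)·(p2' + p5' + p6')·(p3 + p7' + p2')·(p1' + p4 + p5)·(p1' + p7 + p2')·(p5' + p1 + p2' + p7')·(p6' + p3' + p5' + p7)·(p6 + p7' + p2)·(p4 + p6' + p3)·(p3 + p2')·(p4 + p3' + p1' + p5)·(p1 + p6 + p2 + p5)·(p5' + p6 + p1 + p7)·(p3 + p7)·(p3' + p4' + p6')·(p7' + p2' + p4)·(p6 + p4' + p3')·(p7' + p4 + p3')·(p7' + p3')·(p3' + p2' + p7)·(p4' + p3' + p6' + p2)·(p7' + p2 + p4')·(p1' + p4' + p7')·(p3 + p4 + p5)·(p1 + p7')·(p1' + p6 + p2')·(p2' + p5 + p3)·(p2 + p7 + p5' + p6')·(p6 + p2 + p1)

False

Suppose p1 = 1.
Suppose p4 = 0.
From the singleton clause (p5), p5 = 1.
From the singleton clause (p2), p2 = 1.
From the singleton clause (p6'), p6 = 0.
Now (p6) is unsatisfied and unit — conflict.
So p4 must be the other value — set p4 = 1.
From the singleton clause (p6), p6 = 1.
From the singleton clause (p3'), p3 = 0.
From the singleton clause (p2), p2 = 1.
Now (p2') is unsatisfied and unit — conflict.
Both values of p4 lead to a conflict.
So every satisfying assignment has p1 = False.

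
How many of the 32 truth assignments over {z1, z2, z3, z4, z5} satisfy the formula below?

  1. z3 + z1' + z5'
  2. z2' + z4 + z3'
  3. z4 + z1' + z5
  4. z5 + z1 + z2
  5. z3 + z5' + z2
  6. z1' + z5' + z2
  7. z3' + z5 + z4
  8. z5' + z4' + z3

There are 2^5 = 32 truth assignments over (z1, z2, z3, z4, z5).
Split on z4. With z4 = 1, the clauses containing z4 are satisfied and z4' drops from the rest; 9 of the 2^4 = 16 assignments to the other variables satisfy what remains.
With z4 = 0, by the same count on the reduced clause set, 3 assignments work.
(One model: z1=F, z2=F, z3=T, z4=F, z5=T.)
Total: 9 + 3 = 12.

12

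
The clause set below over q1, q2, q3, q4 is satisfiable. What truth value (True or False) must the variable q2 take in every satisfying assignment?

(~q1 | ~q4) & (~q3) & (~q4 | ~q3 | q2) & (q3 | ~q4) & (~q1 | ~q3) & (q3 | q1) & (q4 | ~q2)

Suppose q2 = 1.
The clause (~q3) is unit, so q3 = 0.
The clause (~q4) is unit, so q4 = 0.
But (q4) is also a unit clause — contradiction.
So every satisfying assignment has q2 = False.

False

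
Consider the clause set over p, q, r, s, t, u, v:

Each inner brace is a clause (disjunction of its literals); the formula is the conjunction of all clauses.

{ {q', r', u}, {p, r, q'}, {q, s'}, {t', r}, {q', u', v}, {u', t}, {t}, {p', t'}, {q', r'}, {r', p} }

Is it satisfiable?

The clause (t) is unit, so t = 1.
The clause (r) is unit, so r = 1.
The clause (p') is unit, so p = 0.
But (p) is also a unit clause — contradiction.
No assignment satisfies every clause.

Unsatisfiable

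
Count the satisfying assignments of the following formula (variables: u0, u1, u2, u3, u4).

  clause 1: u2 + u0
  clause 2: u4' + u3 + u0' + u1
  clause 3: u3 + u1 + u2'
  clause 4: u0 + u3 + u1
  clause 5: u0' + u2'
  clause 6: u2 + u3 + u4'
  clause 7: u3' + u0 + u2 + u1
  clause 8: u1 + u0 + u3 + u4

12

There are 2^5 = 32 truth assignments over (u0, u1, u2, u3, u4).
Split on u3. With u3 = 1, the clauses containing u3 are satisfied and u3' drops from the rest; 8 of the 2^4 = 16 assignments to the other variables satisfy what remains.
With u3 = 0, by the same count on the reduced clause set, 4 assignments work.
(One model: u0=F, u1=F, u2=T, u3=T, u4=F.)
Total: 8 + 4 = 12.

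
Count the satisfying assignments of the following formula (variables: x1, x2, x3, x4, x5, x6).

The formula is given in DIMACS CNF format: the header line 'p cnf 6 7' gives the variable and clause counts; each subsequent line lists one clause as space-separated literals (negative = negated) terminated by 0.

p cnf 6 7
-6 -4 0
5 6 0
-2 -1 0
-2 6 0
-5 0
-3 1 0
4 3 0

1

There are 2^6 = 64 truth assignments over (x1, x2, x3, x4, x5, x6).
Split on x4. With x4 = True, the clauses containing x4 are satisfied and ¬x4 drops from the rest; 0 of the 2^5 = 32 assignments to the other variables satisfy what remains.
With x4 = False, by the same count on the reduced clause set, 1 assignment works.
Total: 0 + 1 = 1.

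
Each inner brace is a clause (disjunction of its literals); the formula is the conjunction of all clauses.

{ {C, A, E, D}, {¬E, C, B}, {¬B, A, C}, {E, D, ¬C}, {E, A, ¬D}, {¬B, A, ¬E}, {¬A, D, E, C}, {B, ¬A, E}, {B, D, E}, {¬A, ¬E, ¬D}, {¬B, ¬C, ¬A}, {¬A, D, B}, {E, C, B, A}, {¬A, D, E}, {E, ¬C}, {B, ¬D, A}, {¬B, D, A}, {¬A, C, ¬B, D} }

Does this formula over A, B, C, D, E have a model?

Try E = True.
Try C = True.
Try B = False.
Try A = False.
The clause (¬D) is unit, so D = False.
This assignment satisfies each clause.
A satisfying assignment: A=False, B=False, C=True, D=False, E=True.

Yes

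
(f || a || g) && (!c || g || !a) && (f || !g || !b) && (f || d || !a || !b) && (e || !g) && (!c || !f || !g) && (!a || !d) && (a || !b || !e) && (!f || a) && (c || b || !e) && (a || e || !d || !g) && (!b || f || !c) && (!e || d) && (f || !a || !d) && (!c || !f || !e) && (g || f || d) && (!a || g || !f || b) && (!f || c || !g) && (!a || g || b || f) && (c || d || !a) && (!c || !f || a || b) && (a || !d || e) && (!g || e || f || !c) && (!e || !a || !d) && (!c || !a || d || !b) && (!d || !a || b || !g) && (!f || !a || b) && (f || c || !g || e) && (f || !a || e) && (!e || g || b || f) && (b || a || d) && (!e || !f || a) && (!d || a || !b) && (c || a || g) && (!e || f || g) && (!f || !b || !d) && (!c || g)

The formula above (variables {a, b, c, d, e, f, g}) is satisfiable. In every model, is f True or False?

False

Suppose f = true.
The clause (a) is unit, so a = true.
The clause (!d) is unit, so d = false.
The clause (!e) is unit, so e = false.
The clause (!g) is unit, so g = false.
The clause (!c) is unit, so c = false.
But (c) is also a unit clause — contradiction.
So every satisfying assignment has f = False.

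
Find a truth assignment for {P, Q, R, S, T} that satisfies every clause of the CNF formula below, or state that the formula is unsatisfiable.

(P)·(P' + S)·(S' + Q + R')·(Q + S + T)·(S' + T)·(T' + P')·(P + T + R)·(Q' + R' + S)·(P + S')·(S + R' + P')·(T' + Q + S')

Unit clause (P) forces P = 1.
Unit clause (S) forces S = 1.
Unit clause (T) forces T = 1.
But (T') is also a unit clause — contradiction.

UNSATISFIABLE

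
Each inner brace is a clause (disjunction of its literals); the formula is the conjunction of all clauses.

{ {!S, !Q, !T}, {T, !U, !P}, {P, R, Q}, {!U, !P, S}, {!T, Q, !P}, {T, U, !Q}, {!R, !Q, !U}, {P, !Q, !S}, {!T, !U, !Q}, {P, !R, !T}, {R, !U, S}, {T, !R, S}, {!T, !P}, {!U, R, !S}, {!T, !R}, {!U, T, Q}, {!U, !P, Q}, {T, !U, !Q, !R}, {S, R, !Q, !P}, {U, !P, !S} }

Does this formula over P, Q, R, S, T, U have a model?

Try T = false.
Try U = false.
From the singleton clause (!Q), Q = false.
Try P = false.
From the singleton clause (R), R = true.
From the singleton clause (S), S = true.
This assignment satisfies each clause.
A satisfying assignment: P=false,  Q=false,  R=true,  S=true,  T=false,  U=false.

Yes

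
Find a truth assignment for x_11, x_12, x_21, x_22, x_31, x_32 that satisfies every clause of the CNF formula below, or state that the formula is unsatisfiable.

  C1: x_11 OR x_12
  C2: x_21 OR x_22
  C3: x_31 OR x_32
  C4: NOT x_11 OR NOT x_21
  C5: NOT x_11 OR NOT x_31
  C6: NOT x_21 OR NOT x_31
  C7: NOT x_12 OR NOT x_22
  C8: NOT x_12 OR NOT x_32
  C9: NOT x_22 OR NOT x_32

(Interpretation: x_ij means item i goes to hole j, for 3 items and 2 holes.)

Try x_11 = true.
(NOT x_21) alone gives x_21 = false.
(x_22) alone gives x_22 = true.
(NOT x_31) alone gives x_31 = false.
(x_32) alone gives x_32 = true.
That conflicts with the unit clause (NOT x_32).
That branch fails; take x_11 = false instead.
(x_12) alone gives x_12 = true.
(NOT x_22) alone gives x_22 = false.
(x_21) alone gives x_21 = true.
(NOT x_31) alone gives x_31 = false.
(x_32) alone gives x_32 = true.
That conflicts with the unit clause (NOT x_32).
Neither x_11 = true nor x_11 = false works.

UNSATISFIABLE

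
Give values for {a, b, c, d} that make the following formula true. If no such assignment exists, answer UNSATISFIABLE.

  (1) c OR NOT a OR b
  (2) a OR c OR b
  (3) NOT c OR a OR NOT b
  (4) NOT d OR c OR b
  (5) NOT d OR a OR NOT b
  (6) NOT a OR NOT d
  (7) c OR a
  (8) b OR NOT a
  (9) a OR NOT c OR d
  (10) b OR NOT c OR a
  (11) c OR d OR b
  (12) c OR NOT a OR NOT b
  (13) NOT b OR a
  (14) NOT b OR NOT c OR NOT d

a: true; b: true; c: true; d: false

Try a = true.
(NOT d) alone gives d = false.
(b) alone gives b = true.
(c) alone gives c = true.
This assignment satisfies each clause.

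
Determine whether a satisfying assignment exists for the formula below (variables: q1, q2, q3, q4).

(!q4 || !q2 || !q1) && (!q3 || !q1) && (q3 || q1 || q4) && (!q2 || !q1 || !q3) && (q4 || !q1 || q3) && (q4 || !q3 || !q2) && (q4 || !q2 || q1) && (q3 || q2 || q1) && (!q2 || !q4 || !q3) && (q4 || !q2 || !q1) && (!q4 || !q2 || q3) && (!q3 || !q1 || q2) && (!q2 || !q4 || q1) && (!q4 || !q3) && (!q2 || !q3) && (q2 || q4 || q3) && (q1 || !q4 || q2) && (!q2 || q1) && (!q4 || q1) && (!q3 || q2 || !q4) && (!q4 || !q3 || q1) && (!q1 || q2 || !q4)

Yes

Suppose q3 = true.
From the singleton clause (!q1), q1 = false.
From the singleton clause (!q4), q4 = false.
From the singleton clause (!q2), q2 = false.
Every clause now holds.
A satisfying assignment: q1 ↦ false; q2 ↦ false; q3 ↦ true; q4 ↦ false.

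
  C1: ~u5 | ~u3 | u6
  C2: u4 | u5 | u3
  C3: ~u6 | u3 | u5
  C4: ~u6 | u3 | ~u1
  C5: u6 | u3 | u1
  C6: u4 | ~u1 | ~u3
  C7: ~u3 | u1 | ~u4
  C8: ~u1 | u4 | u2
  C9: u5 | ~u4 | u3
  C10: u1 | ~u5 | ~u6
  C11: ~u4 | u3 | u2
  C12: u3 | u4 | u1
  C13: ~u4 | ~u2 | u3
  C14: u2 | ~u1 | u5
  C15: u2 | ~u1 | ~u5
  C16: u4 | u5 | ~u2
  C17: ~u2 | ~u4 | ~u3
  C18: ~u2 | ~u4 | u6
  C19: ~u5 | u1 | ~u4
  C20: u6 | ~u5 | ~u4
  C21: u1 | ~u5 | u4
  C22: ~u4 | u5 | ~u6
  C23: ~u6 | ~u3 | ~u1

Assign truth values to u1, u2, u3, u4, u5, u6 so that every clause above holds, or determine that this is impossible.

u1 ↦ 1,  u2 ↦ 1,  u3 ↦ 0,  u4 ↦ 0,  u5 ↦ 1,  u6 ↦ 0

Case u5 = 1:
Case u3 = 0:
Case u6 = 0:
The clause (u1) is unit, so u1 = 1.
The clause (u2) is unit, so u2 = 1.
The clause (~u4) is unit, so u4 = 0.
All clauses are satisfied.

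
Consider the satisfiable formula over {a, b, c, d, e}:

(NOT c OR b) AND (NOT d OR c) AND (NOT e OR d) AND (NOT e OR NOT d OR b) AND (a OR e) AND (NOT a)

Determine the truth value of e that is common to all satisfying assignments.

Suppose e = false.
Unit clause (a) forces a = true.
Now (NOT a) is unsatisfied and unit — conflict.
So every satisfying assignment has e = True.

True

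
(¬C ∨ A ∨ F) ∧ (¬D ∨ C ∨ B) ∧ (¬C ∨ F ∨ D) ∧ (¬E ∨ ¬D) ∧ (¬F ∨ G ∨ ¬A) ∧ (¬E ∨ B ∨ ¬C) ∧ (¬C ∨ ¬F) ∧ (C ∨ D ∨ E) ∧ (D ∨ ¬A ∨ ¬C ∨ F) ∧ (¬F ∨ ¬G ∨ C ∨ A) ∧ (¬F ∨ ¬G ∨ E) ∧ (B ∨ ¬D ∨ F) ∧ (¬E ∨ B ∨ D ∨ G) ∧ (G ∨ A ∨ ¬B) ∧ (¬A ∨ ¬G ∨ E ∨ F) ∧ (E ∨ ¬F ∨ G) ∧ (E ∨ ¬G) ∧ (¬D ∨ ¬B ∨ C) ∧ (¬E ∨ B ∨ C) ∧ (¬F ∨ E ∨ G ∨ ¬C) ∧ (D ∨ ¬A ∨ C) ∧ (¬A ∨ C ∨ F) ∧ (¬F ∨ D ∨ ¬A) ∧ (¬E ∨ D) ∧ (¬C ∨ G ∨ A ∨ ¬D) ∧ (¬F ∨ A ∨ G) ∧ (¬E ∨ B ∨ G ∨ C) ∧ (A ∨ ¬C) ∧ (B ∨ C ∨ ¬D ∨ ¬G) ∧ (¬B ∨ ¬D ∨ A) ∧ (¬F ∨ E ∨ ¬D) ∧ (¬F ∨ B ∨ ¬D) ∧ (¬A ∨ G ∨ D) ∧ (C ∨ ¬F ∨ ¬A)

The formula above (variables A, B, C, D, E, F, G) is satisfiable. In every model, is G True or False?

Suppose G = True.
(E) alone gives E = True.
(¬D) alone gives D = False.
That conflicts with the unit clause (D).
So every satisfying assignment has G = False.

False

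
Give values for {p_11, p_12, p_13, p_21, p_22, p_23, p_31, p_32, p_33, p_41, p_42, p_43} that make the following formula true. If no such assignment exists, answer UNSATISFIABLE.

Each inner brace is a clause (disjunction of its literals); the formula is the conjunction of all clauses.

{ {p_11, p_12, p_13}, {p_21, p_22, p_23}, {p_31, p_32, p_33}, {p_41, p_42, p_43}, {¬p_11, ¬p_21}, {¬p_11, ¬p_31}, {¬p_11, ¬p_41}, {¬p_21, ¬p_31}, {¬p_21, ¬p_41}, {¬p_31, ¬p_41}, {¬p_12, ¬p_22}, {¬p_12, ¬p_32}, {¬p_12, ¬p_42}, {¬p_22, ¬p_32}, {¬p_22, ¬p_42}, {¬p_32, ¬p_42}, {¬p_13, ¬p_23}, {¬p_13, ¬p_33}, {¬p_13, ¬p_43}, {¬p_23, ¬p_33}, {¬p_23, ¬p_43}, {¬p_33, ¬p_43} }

Branch on p_11: set p_11 = False.
Branch on p_12: set p_12 = True.
From the singleton clause (¬p_22), p_22 = False.
From the singleton clause (¬p_32), p_32 = False.
From the singleton clause (¬p_42), p_42 = False.
Branch on p_21: set p_21 = True.
From the singleton clause (¬p_31), p_31 = False.
From the singleton clause (p_33), p_33 = True.
From the singleton clause (¬p_41), p_41 = False.
From the singleton clause (p_43), p_43 = True.
But (¬p_43) is also a unit clause — contradiction.
So p_21 must be the other value — set p_21 = False.
From the singleton clause (p_23), p_23 = True.
From the singleton clause (¬p_13), p_13 = False.
From the singleton clause (¬p_33), p_33 = False.
From the singleton clause (p_31), p_31 = True.
From the singleton clause (¬p_41), p_41 = False.
From the singleton clause (p_43), p_43 = True.
But (¬p_43) is also a unit clause — contradiction.
Either choice for p_21 ends in contradiction.
So p_12 must be the other value — set p_12 = False.
From the singleton clause (p_13), p_13 = True.
From the singleton clause (¬p_23), p_23 = False.
From the singleton clause (¬p_33), p_33 = False.
From the singleton clause (¬p_43), p_43 = False.
Branch on p_21: set p_21 = True.
From the singleton clause (¬p_31), p_31 = False.
From the singleton clause (p_32), p_32 = True.
From the singleton clause (¬p_41), p_41 = False.
From the singleton clause (p_42), p_42 = True.
But (¬p_42) is also a unit clause — contradiction.
So p_21 must be the other value — set p_21 = False.
From the singleton clause (p_22), p_22 = True.
From the singleton clause (¬p_32), p_32 = False.
From the singleton clause (p_31), p_31 = True.
From the singleton clause (¬p_41), p_41 = False.
From the singleton clause (p_42), p_42 = True.
But (¬p_42) is also a unit clause — contradiction.
Either choice for p_21 ends in contradiction.
Either choice for p_12 ends in contradiction.
So p_11 must be the other value — set p_11 = True.
From the singleton clause (¬p_21), p_21 = False.
From the singleton clause (¬p_31), p_31 = False.
From the singleton clause (¬p_41), p_41 = False.
Branch on p_22: set p_22 = True.
From the singleton clause (¬p_12), p_12 = False.
From the singleton clause (¬p_32), p_32 = False.
From the singleton clause (p_33), p_33 = True.
From the singleton clause (¬p_42), p_42 = False.
From the singleton clause (p_43), p_43 = True.
But (¬p_43) is also a unit clause — contradiction.
So p_22 must be the other value — set p_22 = False.
From the singleton clause (p_23), p_23 = True.
From the singleton clause (¬p_13), p_13 = False.
From the singleton clause (¬p_33), p_33 = False.
From the singleton clause (p_32), p_32 = True.
From the singleton clause (¬p_12), p_12 = False.
From the singleton clause (¬p_42), p_42 = False.
From the singleton clause (p_43), p_43 = True.
But (¬p_43) is also a unit clause — contradiction.
Either choice for p_22 ends in contradiction.
Either choice for p_11 ends in contradiction.

UNSATISFIABLE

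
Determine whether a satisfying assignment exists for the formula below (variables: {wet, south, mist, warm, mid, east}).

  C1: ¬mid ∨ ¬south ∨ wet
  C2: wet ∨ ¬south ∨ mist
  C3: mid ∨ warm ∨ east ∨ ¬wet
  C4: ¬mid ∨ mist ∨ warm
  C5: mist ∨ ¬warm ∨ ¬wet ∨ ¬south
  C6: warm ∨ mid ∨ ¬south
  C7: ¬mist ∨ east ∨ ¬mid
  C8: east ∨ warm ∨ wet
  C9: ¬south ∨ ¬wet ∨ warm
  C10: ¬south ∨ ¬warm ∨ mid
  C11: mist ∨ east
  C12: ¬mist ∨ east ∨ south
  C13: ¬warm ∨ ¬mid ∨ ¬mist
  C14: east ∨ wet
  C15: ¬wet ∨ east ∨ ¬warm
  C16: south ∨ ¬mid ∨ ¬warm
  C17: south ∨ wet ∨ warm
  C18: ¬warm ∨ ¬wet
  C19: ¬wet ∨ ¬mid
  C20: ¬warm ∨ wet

Case mist = False:
The clause (east) is unit, so east = True.
Case wet = True:
The clause (¬warm) is unit, so warm = False.
The clause (¬mid) is unit, so mid = False.
The clause (¬south) is unit, so south = False.
Every clause now holds.
A satisfying assignment: wet=True,  south=False,  mist=False,  warm=False,  mid=False,  east=True.

Yes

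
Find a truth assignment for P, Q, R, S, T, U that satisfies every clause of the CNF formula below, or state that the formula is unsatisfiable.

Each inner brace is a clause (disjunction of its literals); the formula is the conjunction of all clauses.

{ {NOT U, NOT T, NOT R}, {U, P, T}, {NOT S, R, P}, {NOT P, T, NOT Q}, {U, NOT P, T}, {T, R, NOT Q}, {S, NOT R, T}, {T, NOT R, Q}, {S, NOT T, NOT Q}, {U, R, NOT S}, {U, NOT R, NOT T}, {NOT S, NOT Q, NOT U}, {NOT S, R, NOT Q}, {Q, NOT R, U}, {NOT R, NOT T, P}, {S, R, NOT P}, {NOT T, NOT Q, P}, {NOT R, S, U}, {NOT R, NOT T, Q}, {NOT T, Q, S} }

Case U = true:
Case T = true:
From the singleton clause (NOT R), R = false.
Case S = true:
From the singleton clause (P), P = true.
From the singleton clause (NOT Q), Q = false.
Every clause now holds.

P ↦ true,  Q ↦ false,  R ↦ false,  S ↦ true,  T ↦ true,  U ↦ true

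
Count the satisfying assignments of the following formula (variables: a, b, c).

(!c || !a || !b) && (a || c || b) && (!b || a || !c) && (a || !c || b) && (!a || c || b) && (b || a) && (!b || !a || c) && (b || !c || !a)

1

There are 2^3 = 8 truth assignments over (a, b, c).
Check each against the 8 clauses (columns in the order a, b, c):
  F F F  ✗ fails (a || c || b)
  F F T  ✗ fails (a || !c || b)
  F T F  ✓ satisfies all
  F T T  ✗ fails (!b || a || !c)
  T F F  ✗ fails (!a || c || b)
  T F T  ✗ fails (b || !c || !a)
  T T F  ✗ fails (!b || !a || c)
  T T T  ✗ fails (!c || !a || !b)
1 of the 8 rows is a model.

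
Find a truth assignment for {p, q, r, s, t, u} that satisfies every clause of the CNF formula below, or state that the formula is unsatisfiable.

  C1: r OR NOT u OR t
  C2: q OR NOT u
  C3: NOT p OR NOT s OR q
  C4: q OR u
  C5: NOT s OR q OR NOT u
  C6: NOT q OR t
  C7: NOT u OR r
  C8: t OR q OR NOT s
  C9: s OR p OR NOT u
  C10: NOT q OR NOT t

Suppose q = true.
Unit clause (t) forces t = true.
Now (NOT t) is unsatisfied and unit — conflict.
So q must be the other value — set q = false.
Unit clause (NOT u) forces u = false.
Now (u) is unsatisfied and unit — conflict.
Both values of q lead to a conflict.

UNSATISFIABLE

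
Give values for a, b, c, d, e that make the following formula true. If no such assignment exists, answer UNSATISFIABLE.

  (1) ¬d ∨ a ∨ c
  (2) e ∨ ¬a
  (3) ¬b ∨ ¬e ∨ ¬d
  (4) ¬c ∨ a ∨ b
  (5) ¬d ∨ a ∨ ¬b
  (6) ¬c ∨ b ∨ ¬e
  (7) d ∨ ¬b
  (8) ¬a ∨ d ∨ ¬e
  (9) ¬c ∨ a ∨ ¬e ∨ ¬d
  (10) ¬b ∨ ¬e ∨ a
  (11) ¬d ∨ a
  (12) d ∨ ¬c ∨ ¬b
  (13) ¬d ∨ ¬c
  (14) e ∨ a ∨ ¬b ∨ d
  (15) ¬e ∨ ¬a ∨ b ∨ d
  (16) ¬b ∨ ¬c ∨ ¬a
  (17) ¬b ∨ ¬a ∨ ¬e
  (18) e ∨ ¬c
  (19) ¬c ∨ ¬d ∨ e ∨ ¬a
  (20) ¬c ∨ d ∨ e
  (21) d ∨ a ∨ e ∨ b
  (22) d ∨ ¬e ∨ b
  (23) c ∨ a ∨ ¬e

a: True,  b: False,  c: False,  d: True,  e: True

Suppose e = True.
Suppose b = False.
Unit clause (¬c) forces c = False.
Unit clause (d) forces d = True.
Unit clause (a) forces a = True.
All clauses are satisfied.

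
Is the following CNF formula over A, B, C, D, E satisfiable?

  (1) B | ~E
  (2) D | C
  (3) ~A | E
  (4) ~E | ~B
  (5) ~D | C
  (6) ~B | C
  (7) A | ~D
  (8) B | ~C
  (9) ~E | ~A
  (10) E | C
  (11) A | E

Suppose B = 1.
From the singleton clause (~E), E = 0.
From the singleton clause (~A), A = 0.
Now (A) is unsatisfied and unit — conflict.
Backtrack on B: now try B = 0.
From the singleton clause (~E), E = 0.
From the singleton clause (~A), A = 0.
Now (A) is unsatisfied and unit — conflict.
Both values of B lead to a conflict.
No assignment satisfies every clause.

No, unsatisfiable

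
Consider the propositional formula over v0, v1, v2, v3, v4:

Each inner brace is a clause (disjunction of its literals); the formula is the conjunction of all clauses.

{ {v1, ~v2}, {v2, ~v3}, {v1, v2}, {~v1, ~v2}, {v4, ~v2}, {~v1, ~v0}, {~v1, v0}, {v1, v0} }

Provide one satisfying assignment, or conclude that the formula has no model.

UNSATISFIABLE

Case v1 = 1:
Unit clause (~v2) forces v2 = 0.
Unit clause (~v3) forces v3 = 0.
Unit clause (~v0) forces v0 = 0.
But (v0) is also a unit clause — contradiction.
Undo v1 and try v1 = 0.
Unit clause (~v2) forces v2 = 0.
But (v2) is also a unit clause — contradiction.
Either choice for v1 ends in contradiction.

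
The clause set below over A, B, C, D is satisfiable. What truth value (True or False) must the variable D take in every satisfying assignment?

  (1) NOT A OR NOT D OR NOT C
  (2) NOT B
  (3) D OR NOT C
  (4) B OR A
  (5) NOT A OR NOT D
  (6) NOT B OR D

Suppose D = true.
(NOT B) alone gives B = false.
(A) alone gives A = true.
That conflicts with the unit clause (NOT A).
So every satisfying assignment has D = False.

False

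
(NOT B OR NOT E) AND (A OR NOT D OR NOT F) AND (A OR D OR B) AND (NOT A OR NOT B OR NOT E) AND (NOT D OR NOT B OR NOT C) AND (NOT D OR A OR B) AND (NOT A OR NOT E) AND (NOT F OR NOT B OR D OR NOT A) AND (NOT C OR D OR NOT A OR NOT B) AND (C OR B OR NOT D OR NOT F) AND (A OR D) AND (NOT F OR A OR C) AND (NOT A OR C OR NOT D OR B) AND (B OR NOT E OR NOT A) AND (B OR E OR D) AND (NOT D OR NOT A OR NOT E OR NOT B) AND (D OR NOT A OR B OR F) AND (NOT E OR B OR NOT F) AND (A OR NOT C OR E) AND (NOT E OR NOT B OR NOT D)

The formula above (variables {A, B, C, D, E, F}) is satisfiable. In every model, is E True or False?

Suppose E = true.
The clause (NOT B) is unit, so B = false.
The clause (NOT A) is unit, so A = false.
The clause (D) is unit, so D = true.
But (NOT D) is also a unit clause — contradiction.
So every satisfying assignment has E = False.

False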